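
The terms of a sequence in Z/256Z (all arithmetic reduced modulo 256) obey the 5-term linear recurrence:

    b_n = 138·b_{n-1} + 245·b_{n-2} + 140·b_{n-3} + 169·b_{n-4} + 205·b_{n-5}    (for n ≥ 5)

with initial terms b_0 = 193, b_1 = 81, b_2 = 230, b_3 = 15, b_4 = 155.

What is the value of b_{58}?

b_5 = 138·155 + 245·15 + 140·230 + 169·81 + 205·193 = 183
b_6 = 138·183 + 245·155 + 140·15 + 169·230 + 205·81 = 228
b_7 = 138·228 + 245·183 + 140·155 + 169·15 + 205·230 = 228
b_8 = 138·228 + 245·228 + 140·183 + 169·155 + 205·15 = 134
b_9 = 138·134 + 245·228 + 140·228 + 169·183 + 205·155 = 14
b_10 = 138·14 + 245·134 + 140·228 + 169·228 + 205·183 = 137
b_11 = 138·137 + 245·14 + 140·134 + 169·228 + 205·228 = 160
b_12 = 138·160 + 245·137 + 140·14 + 169·134 + 205·228 = 15
b_13 = 138·15 + 245·160 + 140·137 + 169·14 + 205·134 = 174
b_14 = 138·174 + 245·15 + 140·160 + 169·137 + 205·14 = 78
b_15 = 138·78 + 245·174 + 140·15 + 169·160 + 205·137 = 27
b_16 = 138·27 + 245·78 + 140·174 + 169·15 + 205·160 = 99
b_17 = 138·99 + 245·27 + 140·78 + 169·174 + 205·15 = 190
b_18 = 138·190 + 245·99 + 140·27 + 169·78 + 205·174 = 195
b_19 = 138·195 + 245·190 + 140·99 + 169·27 + 205·78 = 97
b_20 = 138·97 + 245·195 + 140·190 + 169·99 + 205·27 = 203
b_21 = 138·203 + 245·97 + 140·195 + 169·190 + 205·99 = 156
b_22 = 138·156 + 245·203 + 140·97 + 169·195 + 205·190 = 76
b_23 = 138·76 + 245·156 + 140·203 + 169·97 + 205·195 = 120
b_24 = 138·120 + 245·76 + 140·156 + 169·203 + 205·97 = 108
b_25 = 138·108 + 245·120 + 140·76 + 169·156 + 205·203 = 43
b_26 = 138·43 + 245·108 + 140·120 + 169·76 + 205·156 = 66
b_27 = 138·66 + 245·43 + 140·108 + 169·120 + 205·76 = 223
b_28 = 138·223 + 245·66 + 140·43 + 169·108 + 205·120 = 72
b_29 = 138·72 + 245·223 + 140·66 + 169·43 + 205·108 = 50
b_30 = 138·50 + 245·72 + 140·223 + 169·66 + 205·43 = 209
b_31 = 138·209 + 245·50 + 140·72 + 169·223 + 205·66 = 245
b_32 = 138·245 + 245·209 + 140·50 + 169·72 + 205·223 = 138
b_33 = 138·138 + 245·245 + 140·209 + 169·50 + 205·72 = 211
b_34 = 138·211 + 245·138 + 140·245 + 169·209 + 205·50 = 207
b_35 = 138·207 + 245·211 + 140·138 + 169·245 + 205·209 = 23
b_36 = 138·23 + 245·207 + 140·211 + 169·138 + 205·245 = 48
b_37 = 138·48 + 245·23 + 140·207 + 169·211 + 205·138 = 228
b_38 = 138·228 + 245·48 + 140·23 + 169·207 + 205·211 = 10
b_39 = 138·10 + 245·228 + 140·48 + 169·23 + 205·207 = 202
b_40 = 138·202 + 245·10 + 140·228 + 169·48 + 205·23 = 65
b_41 = 138·65 + 245·202 + 140·10 + 169·228 + 205·48 = 200
b_42 = 138·200 + 245·65 + 140·202 + 169·10 + 205·228 = 171
b_43 = 138·171 + 245·200 + 140·65 + 169·202 + 205·10 = 126
b_44 = 138·126 + 245·171 + 140·200 + 169·65 + 205·202 = 158
b_45 = 138·158 + 245·126 + 140·171 + 169·200 + 205·65 = 91
b_46 = 138·91 + 245·158 + 140·126 + 169·171 + 205·200 = 55
b_47 = 138·55 + 245·91 + 140·158 + 169·126 + 205·171 = 66
b_48 = 138·66 + 245·55 + 140·91 + 169·158 + 205·126 = 47
b_49 = 138·47 + 245·66 + 140·55 + 169·91 + 205·158 = 45
b_50 = 138·45 + 245·47 + 140·66 + 169·55 + 205·91 = 131
b_51 = 138·131 + 245·45 + 140·47 + 169·66 + 205·55 = 0
b_52 = 138·0 + 245·131 + 140·45 + 169·47 + 205·66 = 220
b_53 = 138·220 + 245·0 + 140·131 + 169·45 + 205·47 = 148
b_54 = 138·148 + 245·220 + 140·0 + 169·131 + 205·45 = 216
b_55 = 138·216 + 245·148 + 140·220 + 169·0 + 205·131 = 75
b_56 = 138·75 + 245·216 + 140·148 + 169·220 + 205·0 = 82
b_57 = 138·82 + 245·75 + 140·216 + 169·148 + 205·220 = 251
b_58 = 138·251 + 245·82 + 140·75 + 169·216 + 205·148 = 232

232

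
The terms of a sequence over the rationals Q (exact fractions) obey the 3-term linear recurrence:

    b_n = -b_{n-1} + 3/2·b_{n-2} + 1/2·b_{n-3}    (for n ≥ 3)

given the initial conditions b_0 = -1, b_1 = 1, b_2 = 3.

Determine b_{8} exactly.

50

b_3 = -1·3 + 3/2·1 + 1/2·-1 = -2
b_4 = -1·-2 + 3/2·3 + 1/2·1 = 7
b_5 = -1·7 + 3/2·-2 + 1/2·3 = -17/2
b_6 = -1·-17/2 + 3/2·7 + 1/2·-2 = 18
b_7 = -1·18 + 3/2·-17/2 + 1/2·7 = -109/4
b_8 = -1·-109/4 + 3/2·18 + 1/2·-17/2 = 50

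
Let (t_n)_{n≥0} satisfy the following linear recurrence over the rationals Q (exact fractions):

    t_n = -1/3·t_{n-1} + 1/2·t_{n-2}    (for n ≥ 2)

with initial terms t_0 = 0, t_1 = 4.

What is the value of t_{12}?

t_2 = -1/3·4 + 1/2·0 = -4/3
t_3 = -1/3·-4/3 + 1/2·4 = 22/9
t_4 = -1/3·22/9 + 1/2·-4/3 = -40/27
t_5 = -1/3·-40/27 + 1/2·22/9 = 139/81
t_6 = -1/3·139/81 + 1/2·-40/27 = -319/243
t_7 = -1/3·-319/243 + 1/2·139/81 = 1889/1458
t_8 = -1/3·1889/1458 + 1/2·-319/243 = -2380/2187
t_9 = -1/3·-2380/2187 + 1/2·1889/1458 = 26521/26244
t_10 = -1/3·26521/26244 + 1/2·-2380/2187 = -69361/78732
t_11 = -1/3·-69361/78732 + 1/2·26521/26244 = 377411/472392
t_12 = -1/3·377411/472392 + 1/2·-69361/78732 = -250415/354294

-250415/354294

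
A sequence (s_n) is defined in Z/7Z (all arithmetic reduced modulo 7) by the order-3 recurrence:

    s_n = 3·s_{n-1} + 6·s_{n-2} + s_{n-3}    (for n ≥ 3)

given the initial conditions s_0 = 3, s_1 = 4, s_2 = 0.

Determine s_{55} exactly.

0

s_3 = 3·0 + 6·4 + 1·3 = 6
s_4 = 3·6 + 6·0 + 1·4 = 1
s_5 = 3·1 + 6·6 + 1·0 = 4
s_6 = 3·4 + 6·1 + 1·6 = 3
s_7 = 3·3 + 6·4 + 1·1 = 6
s_8 = 3·6 + 6·3 + 1·4 = 5
s_9 = 3·5 + 6·6 + 1·3 = 5
s_10 = 3·5 + 6·5 + 1·6 = 2
s_11 = 3·2 + 6·5 + 1·5 = 6
s_12 = 3·6 + 6·2 + 1·5 = 0
s_13 = 3·0 + 6·6 + 1·2 = 3
s_14 = 3·3 + 6·0 + 1·6 = 1
s_15 = 3·1 + 6·3 + 1·0 = 0
s_16 = 3·0 + 6·1 + 1·3 = 2
s_17 = 3·2 + 6·0 + 1·1 = 0
s_18 = 3·0 + 6·2 + 1·0 = 5
s_19 = 3·5 + 6·0 + 1·2 = 3
s_20 = 3·3 + 6·5 + 1·0 = 4
s_21 = 3·4 + 6·3 + 1·5 = 0
(s_19, s_20, s_21) = (3, 4, 0) = (s_0, s_1, s_2), so the sequence has period 19.
55 ≡ 17 (mod 19), hence s_55 = s_17 = 0.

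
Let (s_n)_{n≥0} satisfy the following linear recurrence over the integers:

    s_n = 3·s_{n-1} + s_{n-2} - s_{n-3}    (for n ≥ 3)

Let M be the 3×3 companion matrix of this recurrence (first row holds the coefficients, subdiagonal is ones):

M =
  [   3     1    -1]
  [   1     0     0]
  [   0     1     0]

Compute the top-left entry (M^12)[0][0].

1173471

(M^12)[0][0] is the top entry after applying M 12 times to the unit state (1, 0, 0). Equivalently it is h_{14} for the auxiliary sequence (h_n) obeying the same recurrence with h_2 = 1 and h_i = 0 for 0 ≤ i < 2:
h_3 = 3·1 + 1·0 + -1·0 = 3
h_4 = 3·3 + 1·1 + -1·0 = 10
h_5 = 3·10 + 1·3 + -1·1 = 32
h_6 = 3·32 + 1·10 + -1·3 = 103
h_7 = 3·103 + 1·32 + -1·10 = 331
h_8 = 3·331 + 1·103 + -1·32 = 1064
h_9 = 3·1064 + 1·331 + -1·103 = 3420
h_10 = 3·3420 + 1·1064 + -1·331 = 10993
h_11 = 3·10993 + 1·3420 + -1·1064 = 35335
h_12 = 3·35335 + 1·10993 + -1·3420 = 113578
h_13 = 3·113578 + 1·35335 + -1·10993 = 365076
h_14 = 3·365076 + 1·113578 + -1·35335 = 1173471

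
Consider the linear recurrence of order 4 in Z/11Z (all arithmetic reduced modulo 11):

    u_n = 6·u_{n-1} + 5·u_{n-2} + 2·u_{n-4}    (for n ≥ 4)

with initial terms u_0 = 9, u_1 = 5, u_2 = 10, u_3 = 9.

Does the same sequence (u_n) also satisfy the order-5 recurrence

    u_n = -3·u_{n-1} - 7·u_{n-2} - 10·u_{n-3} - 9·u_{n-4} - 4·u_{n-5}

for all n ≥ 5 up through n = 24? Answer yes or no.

Terms u_0..u_24: 9, 5, 10, 9, 1, 6, 6, 7, 8, 7, 6, 8, 6, 2, 10, 9, 6, 8, 10, 8, 0, 1, 4, 1, 4
n=5: candidate gives 6, actual u_5 = 6 ✓
n=6: candidate gives 6, actual u_6 = 6 ✓
n=7: candidate gives 7, actual u_7 = 7 ✓
n=8: candidate gives 8, actual u_8 = 8 ✓
n=9: candidate gives 7, actual u_9 = 7 ✓
n=10: candidate gives 6, actual u_10 = 6 ✓
n=11: candidate gives 8, actual u_11 = 8 ✓
n=12: candidate gives 6, actual u_12 = 6 ✓
n=13: candidate gives 2, actual u_13 = 2 ✓
n=14: candidate gives 10, actual u_14 = 10 ✓
n=15: candidate gives 9, actual u_15 = 9 ✓
n=16: candidate gives 6, actual u_16 = 6 ✓
n=17: candidate gives 8, actual u_17 = 8 ✓
n=18: candidate gives 10, actual u_18 = 10 ✓
n=19: candidate gives 8, actual u_19 = 8 ✓
n=20: candidate gives 0, actual u_20 = 0 ✓
n=21: candidate gives 1, actual u_21 = 1 ✓
n=22: candidate gives 4, actual u_22 = 4 ✓
n=23: candidate gives 1, actual u_23 = 1 ✓
n=24: candidate gives 4, actual u_24 = 4 ✓

yes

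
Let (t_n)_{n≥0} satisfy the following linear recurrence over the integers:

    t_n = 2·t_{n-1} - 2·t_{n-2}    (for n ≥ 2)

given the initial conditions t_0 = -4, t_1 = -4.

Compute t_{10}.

t_2 = 2·-4 + -2·-4 = 0
t_3 = 2·0 + -2·-4 = 8
t_4 = 2·8 + -2·0 = 16
t_5 = 2·16 + -2·8 = 16
t_6 = 2·16 + -2·16 = 0
t_7 = 2·0 + -2·16 = -32
t_8 = 2·-32 + -2·0 = -64
t_9 = 2·-64 + -2·-32 = -64
t_10 = 2·-64 + -2·-64 = 0

0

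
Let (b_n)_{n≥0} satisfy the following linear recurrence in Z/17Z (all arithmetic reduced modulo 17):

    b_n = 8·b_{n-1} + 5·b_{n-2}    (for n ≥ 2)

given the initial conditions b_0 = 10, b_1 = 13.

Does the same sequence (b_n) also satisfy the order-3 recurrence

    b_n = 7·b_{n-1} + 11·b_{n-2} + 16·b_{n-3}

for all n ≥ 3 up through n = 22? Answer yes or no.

no

Terms b_0..b_22: 10, 13, 1, 5, 11, 11, 7, 9, 5, 0, 8, 13, 8, 10, 1, 7, 10, 13, 1, 5, 11, 11, 7
n=3: candidate gives 4, actual b_3 = 5 ✗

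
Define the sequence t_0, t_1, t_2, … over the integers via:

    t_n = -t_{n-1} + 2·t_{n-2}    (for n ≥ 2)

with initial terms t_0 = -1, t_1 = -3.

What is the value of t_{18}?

174761

t_2 = -1·-3 + 2·-1 = 1
t_3 = -1·1 + 2·-3 = -7
t_4 = -1·-7 + 2·1 = 9
t_5 = -1·9 + 2·-7 = -23
t_6 = -1·-23 + 2·9 = 41
t_7 = -1·41 + 2·-23 = -87
t_8 = -1·-87 + 2·41 = 169
t_9 = -1·169 + 2·-87 = -343
t_10 = -1·-343 + 2·169 = 681
t_11 = -1·681 + 2·-343 = -1367
t_12 = -1·-1367 + 2·681 = 2729
t_13 = -1·2729 + 2·-1367 = -5463
t_14 = -1·-5463 + 2·2729 = 10921
t_15 = -1·10921 + 2·-5463 = -21847
t_16 = -1·-21847 + 2·10921 = 43689
t_17 = -1·43689 + 2·-21847 = -87383
t_18 = -1·-87383 + 2·43689 = 174761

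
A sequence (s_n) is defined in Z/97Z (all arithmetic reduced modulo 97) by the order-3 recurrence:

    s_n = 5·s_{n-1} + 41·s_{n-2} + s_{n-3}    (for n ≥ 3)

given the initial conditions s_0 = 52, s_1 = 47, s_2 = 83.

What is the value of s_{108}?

s_3 = 5·83 + 41·47 + 1·52 = 66
s_4 = 5·66 + 41·83 + 1·47 = 94
s_5 = 5·94 + 41·66 + 1·83 = 58
s_6 = 5·58 + 41·94 + 1·66 = 39
s_7 = 5·39 + 41·58 + 1·94 = 48
s_8 = 5·48 + 41·39 + 1·58 = 54
s_9 = 5·54 + 41·48 + 1·39 = 46
s_10 = 5·46 + 41·54 + 1·48 = 67
s_11 = 5·67 + 41·46 + 1·54 = 44
s_12 = 5·44 + 41·67 + 1·46 = 6
s_13 = 5·6 + 41·44 + 1·67 = 58
s_14 = 5·58 + 41·6 + 1·44 = 95
s_15 = 5·95 + 41·58 + 1·6 = 46
s_16 = 5·46 + 41·95 + 1·58 = 12
s_17 = 5·12 + 41·46 + 1·95 = 4
s_18 = 5·4 + 41·12 + 1·46 = 73
s_19 = 5·73 + 41·4 + 1·12 = 56
s_20 = 5·56 + 41·73 + 1·4 = 76
s_21 = 5·76 + 41·56 + 1·73 = 33
s_22 = 5·33 + 41·76 + 1·56 = 39
s_23 = 5·39 + 41·33 + 1·76 = 72
s_24 = 5·72 + 41·39 + 1·33 = 52
s_25 = 5·52 + 41·72 + 1·39 = 50
s_26 = 5·50 + 41·52 + 1·72 = 29
s_27 = 5·29 + 41·50 + 1·52 = 16
s_28 = 5·16 + 41·29 + 1·50 = 58
s_29 = 5·58 + 41·16 + 1·29 = 5
s_30 = 5·5 + 41·58 + 1·16 = 91
s_31 = 5·91 + 41·5 + 1·58 = 39
s_32 = 5·39 + 41·91 + 1·5 = 51
s_33 = 5·51 + 41·39 + 1·91 = 5
s_34 = 5·5 + 41·51 + 1·39 = 21
s_35 = 5·21 + 41·5 + 1·51 = 70
s_36 = 5·70 + 41·21 + 1·5 = 52
s_37 = 5·52 + 41·70 + 1·21 = 47
s_38 = 5·47 + 41·52 + 1·70 = 12
s_39 = 5·12 + 41·47 + 1·52 = 2
s_40 = 5·2 + 41·12 + 1·47 = 64
s_41 = 5·64 + 41·2 + 1·12 = 26
s_42 = 5·26 + 41·64 + 1·2 = 40
s_43 = 5·40 + 41·26 + 1·64 = 69
s_44 = 5·69 + 41·40 + 1·26 = 71
s_45 = 5·71 + 41·69 + 1·40 = 23
s_46 = 5·23 + 41·71 + 1·69 = 88
s_47 = 5·88 + 41·23 + 1·71 = 96
s_48 = 5·96 + 41·88 + 1·23 = 37
s_49 = 5·37 + 41·96 + 1·88 = 38
s_50 = 5·38 + 41·37 + 1·96 = 57
s_51 = 5·57 + 41·38 + 1·37 = 37
s_52 = 5·37 + 41·57 + 1·38 = 38
s_53 = 5·38 + 41·37 + 1·57 = 18
s_54 = 5·18 + 41·38 + 1·37 = 36
s_55 = 5·36 + 41·18 + 1·38 = 83
s_56 = 5·83 + 41·36 + 1·18 = 66
s_57 = 5·66 + 41·83 + 1·36 = 83
s_58 = 5·83 + 41·66 + 1·83 = 3
s_59 = 5·3 + 41·83 + 1·66 = 89
s_60 = 5·89 + 41·3 + 1·83 = 69
s_61 = 5·69 + 41·89 + 1·3 = 20
s_62 = 5·20 + 41·69 + 1·89 = 11
s_63 = 5·11 + 41·20 + 1·69 = 71
s_64 = 5·71 + 41·11 + 1·20 = 50
s_65 = 5·50 + 41·71 + 1·11 = 68
s_66 = 5·68 + 41·50 + 1·71 = 36
s_67 = 5·36 + 41·68 + 1·50 = 11
s_68 = 5·11 + 41·36 + 1·68 = 47
s_69 = 5·47 + 41·11 + 1·36 = 43
s_70 = 5·43 + 41·47 + 1·11 = 19
s_71 = 5·19 + 41·43 + 1·47 = 62
s_72 = 5·62 + 41·19 + 1·43 = 65
s_73 = 5·65 + 41·62 + 1·19 = 73
s_74 = 5·73 + 41·65 + 1·62 = 85
s_75 = 5·85 + 41·73 + 1·65 = 88
s_76 = 5·88 + 41·85 + 1·73 = 21
s_77 = 5·21 + 41·88 + 1·85 = 15
s_78 = 5·15 + 41·21 + 1·88 = 54
s_79 = 5·54 + 41·15 + 1·21 = 33
s_80 = 5·33 + 41·54 + 1·15 = 66
s_81 = 5·66 + 41·33 + 1·54 = 88
s_82 = 5·88 + 41·66 + 1·33 = 75
s_83 = 5·75 + 41·88 + 1·66 = 72
s_84 = 5·72 + 41·75 + 1·88 = 31
s_85 = 5·31 + 41·72 + 1·75 = 78
s_86 = 5·78 + 41·31 + 1·72 = 84
s_87 = 5·84 + 41·78 + 1·31 = 60
s_88 = 5·60 + 41·84 + 1·78 = 39
s_89 = 5·39 + 41·60 + 1·84 = 23
s_90 = 5·23 + 41·39 + 1·60 = 28
s_91 = 5·28 + 41·23 + 1·39 = 55
s_92 = 5·55 + 41·28 + 1·23 = 88
s_93 = 5·88 + 41·55 + 1·28 = 7
s_94 = 5·7 + 41·88 + 1·55 = 12
s_95 = 5·12 + 41·7 + 1·88 = 47
s_96 = 5·47 + 41·12 + 1·7 = 55
s_97 = 5·55 + 41·47 + 1·12 = 80
s_98 = 5·80 + 41·55 + 1·47 = 83
s_99 = 5·83 + 41·80 + 1·55 = 64
s_100 = 5·64 + 41·83 + 1·80 = 20
s_101 = 5·20 + 41·64 + 1·83 = 91
s_102 = 5·91 + 41·20 + 1·64 = 78
s_103 = 5·78 + 41·91 + 1·20 = 67
s_104 = 5·67 + 41·78 + 1·91 = 35
s_105 = 5·35 + 41·67 + 1·78 = 90
s_106 = 5·90 + 41·35 + 1·67 = 12
s_107 = 5·12 + 41·90 + 1·35 = 2
s_108 = 5·2 + 41·12 + 1·90 = 10

10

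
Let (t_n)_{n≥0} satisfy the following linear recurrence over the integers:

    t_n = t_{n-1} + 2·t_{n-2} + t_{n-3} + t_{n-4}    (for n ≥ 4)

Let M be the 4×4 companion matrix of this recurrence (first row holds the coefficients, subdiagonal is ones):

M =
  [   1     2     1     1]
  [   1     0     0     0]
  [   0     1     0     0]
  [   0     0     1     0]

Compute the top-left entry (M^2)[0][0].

3

(M^2)[0][0] is the top entry after applying M 2 times to the unit state (1, 0, 0, 0). Equivalently it is h_{5} for the auxiliary sequence (h_n) obeying the same recurrence with h_3 = 1 and h_i = 0 for 0 ≤ i < 3:
h_4 = 1·1 + 2·0 + 1·0 + 1·0 = 1
h_5 = 1·1 + 2·1 + 1·0 + 1·0 = 3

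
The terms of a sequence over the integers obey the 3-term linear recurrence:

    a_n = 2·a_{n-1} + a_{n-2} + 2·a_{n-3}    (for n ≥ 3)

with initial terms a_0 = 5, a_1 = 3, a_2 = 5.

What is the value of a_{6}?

397

a_3 = 2·5 + 1·3 + 2·5 = 23
a_4 = 2·23 + 1·5 + 2·3 = 57
a_5 = 2·57 + 1·23 + 2·5 = 147
a_6 = 2·147 + 1·57 + 2·23 = 397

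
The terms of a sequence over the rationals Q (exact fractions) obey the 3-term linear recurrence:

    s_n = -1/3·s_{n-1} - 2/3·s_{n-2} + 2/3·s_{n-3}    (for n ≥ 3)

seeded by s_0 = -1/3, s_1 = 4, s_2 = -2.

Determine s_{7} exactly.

4012/729

s_3 = -1/3·-2 + -2/3·4 + 2/3·-1/3 = -20/9
s_4 = -1/3·-20/9 + -2/3·-2 + 2/3·4 = 128/27
s_5 = -1/3·128/27 + -2/3·-20/9 + 2/3·-2 = -116/81
s_6 = -1/3·-116/81 + -2/3·128/27 + 2/3·-20/9 = -1012/243
s_7 = -1/3·-1012/243 + -2/3·-116/81 + 2/3·128/27 = 4012/729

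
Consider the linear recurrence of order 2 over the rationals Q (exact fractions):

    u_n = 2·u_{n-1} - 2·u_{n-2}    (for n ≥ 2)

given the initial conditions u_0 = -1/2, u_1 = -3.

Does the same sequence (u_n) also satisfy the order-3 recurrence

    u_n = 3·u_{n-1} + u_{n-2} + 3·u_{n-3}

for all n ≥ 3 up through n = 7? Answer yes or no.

Terms u_0..u_7: -1/2, -3, -5, -4, 2, 12, 20, 16
n=3: candidate gives -39/2, actual u_3 = -4 ✗

no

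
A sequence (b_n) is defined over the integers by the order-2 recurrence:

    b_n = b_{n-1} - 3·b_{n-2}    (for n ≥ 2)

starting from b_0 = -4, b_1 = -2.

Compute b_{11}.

b_2 = 1·-2 + -3·-4 = 10
b_3 = 1·10 + -3·-2 = 16
b_4 = 1·16 + -3·10 = -14
b_5 = 1·-14 + -3·16 = -62
b_6 = 1·-62 + -3·-14 = -20
b_7 = 1·-20 + -3·-62 = 166
b_8 = 1·166 + -3·-20 = 226
b_9 = 1·226 + -3·166 = -272
b_10 = 1·-272 + -3·226 = -950
b_11 = 1·-950 + -3·-272 = -134

-134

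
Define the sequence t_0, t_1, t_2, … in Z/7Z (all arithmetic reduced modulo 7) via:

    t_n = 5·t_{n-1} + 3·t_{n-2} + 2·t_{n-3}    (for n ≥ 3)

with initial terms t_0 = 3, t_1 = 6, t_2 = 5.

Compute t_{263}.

3

t_3 = 5·5 + 3·6 + 2·3 = 0
t_4 = 5·0 + 3·5 + 2·6 = 6
t_5 = 5·6 + 3·0 + 2·5 = 5
t_6 = 5·5 + 3·6 + 2·0 = 1
t_7 = 5·1 + 3·5 + 2·6 = 4
t_8 = 5·4 + 3·1 + 2·5 = 5
Continuing the recurrence:
  t_9 = 4;  t_10 = 1;  t_11 = 6;  t_12 = 6;  t_13 = 1;  t_14 = 0
  t_15 = 1;  t_16 = 0;  t_17 = 3;  t_18 = 3;  t_19 = 3;  t_20 = 2
  t_21 = 4;  t_22 = 4;  t_23 = 1;  t_24 = 4;  t_25 = 3;  t_26 = 1
  t_27 = 1;  t_28 = 0;  t_29 = 5;  t_30 = 6;  t_31 = 3;  t_32 = 1
  t_33 = 5;  t_34 = 6;  t_35 = 5;  t_36 = 4;  t_37 = 5;  t_38 = 5
  t_39 = 6;  t_40 = 6;  t_41 = 2;  t_42 = 5;  t_43 = 1;  t_44 = 3
  t_45 = 0;  t_46 = 4;  t_47 = 5;  t_48 = 2;  t_49 = 5;  t_50 = 6
  t_51 = 0;  t_52 = 0;  t_53 = 5;  t_54 = 4;  t_55 = 0;  t_56 = 1
  t_57 = 6;  t_58 = 5;  t_59 = 3;  t_60 = 0;  t_61 = 5;  t_62 = 3
  t_63 = 2;  t_64 = 1;  t_65 = 3;  t_66 = 1;  t_67 = 2;  t_68 = 5
  t_69 = 5;  t_70 = 2;  t_71 = 0;  t_72 = 2;  t_73 = 0;  t_74 = 6
  t_75 = 6;  t_76 = 6;  t_77 = 4;  t_78 = 1;  t_79 = 1;  t_80 = 2
  t_81 = 1;  t_82 = 6;  t_83 = 2;  t_84 = 2;  t_85 = 0;  t_86 = 3
  t_87 = 5;  t_88 = 6;  t_89 = 2;  t_90 = 3;  t_91 = 5;  t_92 = 3
  t_93 = 1;  t_94 = 3;  t_95 = 3;  t_96 = 5;  t_97 = 5;  t_98 = 4
  t_99 = 3;  t_100 = 2;  t_101 = 6;  t_102 = 0;  t_103 = 1;  t_104 = 3
  t_105 = 4;  t_106 = 3;  t_107 = 5;  t_108 = 0;  t_109 = 0;  t_110 = 3
  t_111 = 1;  t_112 = 0;  t_113 = 2;  t_114 = 5;  t_115 = 3;  t_116 = 6
  t_117 = 0;  t_118 = 3;  t_119 = 6;  t_120 = 4;  t_121 = 2;  t_122 = 6
  t_123 = 2;  t_124 = 4;  t_125 = 3;  t_126 = 3;  t_127 = 4;  t_128 = 0
  t_129 = 4;  t_130 = 0;  t_131 = 5;  t_132 = 5;  t_133 = 5;  t_134 = 1
  t_135 = 2;  t_136 = 2;  t_137 = 4;  t_138 = 2;  t_139 = 5;  t_140 = 4
  t_141 = 4;  t_142 = 0;  t_143 = 6;  t_144 = 3;  t_145 = 5;  t_146 = 4
  t_147 = 6;  t_148 = 3;  t_149 = 6;  t_150 = 2;  t_151 = 6;  t_152 = 6
  t_153 = 3;  t_154 = 3;  t_155 = 1;  t_156 = 6;  t_157 = 4;  t_158 = 5
  t_159 = 0;  t_160 = 2;  t_161 = 6;  t_162 = 1;  t_163 = 6;  t_164 = 3
  t_165 = 0;  t_166 = 0;  t_167 = 6;  t_168 = 2;  t_169 = 0;  t_170 = 4
  t_171 = 3;  t_172 = 6;  t_173 = 5;  t_174 = 0;  t_175 = 6;  t_176 = 5
  t_177 = 1;  t_178 = 4;  t_179 = 5;  t_180 = 4;  t_181 = 1;  t_182 = 6
  t_183 = 6;  t_184 = 1;  t_185 = 0;  t_186 = 1;  t_187 = 0;  t_188 = 3
  t_189 = 3;  t_190 = 3;  t_191 = 2;  t_192 = 4;  t_193 = 4;  t_194 = 1
  t_195 = 4;  t_196 = 3;  t_197 = 1;  t_198 = 1;  t_199 = 0;  t_200 = 5
  t_201 = 6;  t_202 = 3;  t_203 = 1;  t_204 = 5;  t_205 = 6;  t_206 = 5
  t_207 = 4;  t_208 = 5;  t_209 = 5;  t_210 = 6;  t_211 = 6;  t_212 = 2
  t_213 = 5;  t_214 = 1;  t_215 = 3;  t_216 = 0;  t_217 = 4;  t_218 = 5
  t_219 = 2;  t_220 = 5;  t_221 = 6;  t_222 = 0;  t_223 = 0;  t_224 = 5
  t_225 = 4;  t_226 = 0;  t_227 = 1;  t_228 = 6;  t_229 = 5;  t_230 = 3
  t_231 = 0;  t_232 = 5;  t_233 = 3;  t_234 = 2;  t_235 = 1;  t_236 = 3
  t_237 = 1;  t_238 = 2;  t_239 = 5;  t_240 = 5;  t_241 = 2;  t_242 = 0
  t_243 = 2;  t_244 = 0;  t_245 = 6;  t_246 = 6;  t_247 = 6;  t_248 = 4
  t_249 = 1;  t_250 = 1;  t_251 = 2;  t_252 = 1;  t_253 = 6;  t_254 = 2
  t_255 = 2;  t_256 = 0;  t_257 = 3;  t_258 = 5;  t_259 = 6;  t_260 = 2
  t_261 = 3
t_262 = 5·3 + 3·2 + 2·6 = 5
t_263 = 5·5 + 3·3 + 2·2 = 3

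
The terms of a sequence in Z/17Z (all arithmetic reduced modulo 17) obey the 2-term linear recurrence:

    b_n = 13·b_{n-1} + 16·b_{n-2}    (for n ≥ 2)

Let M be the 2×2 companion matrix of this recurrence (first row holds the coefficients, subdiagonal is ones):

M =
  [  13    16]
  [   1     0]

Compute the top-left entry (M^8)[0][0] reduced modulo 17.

0

(M^8)[0][0] is the top entry after applying M 8 times to the unit state (1, 0). Equivalently it is h_{9} for the auxiliary sequence (h_n) obeying the same recurrence with h_1 = 1 and h_i = 0 for 0 ≤ i < 1:
h_2 = 13·1 + 16·0 = 13
h_3 = 13·13 + 16·1 = 15
h_4 = 13·15 + 16·13 = 12
h_5 = 13·12 + 16·15 = 5
h_6 = 13·5 + 16·12 = 2
h_7 = 13·2 + 16·5 = 4
h_8 = 13·4 + 16·2 = 16
h_9 = 13·16 + 16·4 = 0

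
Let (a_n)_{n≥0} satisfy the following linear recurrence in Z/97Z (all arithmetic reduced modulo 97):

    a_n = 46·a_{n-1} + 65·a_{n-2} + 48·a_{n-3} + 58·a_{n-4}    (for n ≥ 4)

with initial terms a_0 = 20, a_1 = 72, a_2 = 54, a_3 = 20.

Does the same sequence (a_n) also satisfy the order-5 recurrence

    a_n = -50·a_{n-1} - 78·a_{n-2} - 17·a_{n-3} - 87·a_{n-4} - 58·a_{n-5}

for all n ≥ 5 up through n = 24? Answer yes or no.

Terms a_0..a_24: 20, 72, 54, 20, 25, 3, 35, 91, 4, 96, 16, 30, 82, 30, 57, 63, 92, 96, 42, 43, 5, 36, 79, 75, 30
n=5: candidate gives 3, actual a_5 = 3 ✓
n=6: candidate gives 35, actual a_6 = 35 ✓
n=7: candidate gives 91, actual a_7 = 91 ✓
n=8: candidate gives 4, actual a_8 = 4 ✓
n=9: candidate gives 96, actual a_9 = 96 ✓
n=10: candidate gives 16, actual a_10 = 16 ✓
n=11: candidate gives 30, actual a_11 = 30 ✓
n=12: candidate gives 82, actual a_12 = 82 ✓
n=13: candidate gives 30, actual a_13 = 30 ✓
n=14: candidate gives 57, actual a_14 = 57 ✓
n=15: candidate gives 63, actual a_15 = 63 ✓
n=16: candidate gives 92, actual a_16 = 92 ✓
n=17: candidate gives 96, actual a_17 = 96 ✓
n=18: candidate gives 42, actual a_18 = 42 ✓
n=19: candidate gives 43, actual a_19 = 43 ✓
n=20: candidate gives 5, actual a_20 = 5 ✓
n=21: candidate gives 36, actual a_21 = 36 ✓
n=22: candidate gives 79, actual a_22 = 79 ✓
n=23: candidate gives 75, actual a_23 = 75 ✓
n=24: candidate gives 30, actual a_24 = 30 ✓

yes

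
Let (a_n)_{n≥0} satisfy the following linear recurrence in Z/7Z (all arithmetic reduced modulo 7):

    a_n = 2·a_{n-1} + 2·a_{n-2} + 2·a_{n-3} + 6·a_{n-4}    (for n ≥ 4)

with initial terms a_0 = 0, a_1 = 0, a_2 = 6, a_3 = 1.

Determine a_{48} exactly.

2

a_4 = 2·1 + 2·6 + 2·0 + 6·0 = 0
a_5 = 2·0 + 2·1 + 2·6 + 6·0 = 0
a_6 = 2·0 + 2·0 + 2·1 + 6·6 = 3
a_7 = 2·3 + 2·0 + 2·0 + 6·1 = 5
a_8 = 2·5 + 2·3 + 2·0 + 6·0 = 2
a_9 = 2·2 + 2·5 + 2·3 + 6·0 = 6
a_10 = 2·6 + 2·2 + 2·5 + 6·3 = 2
a_11 = 2·2 + 2·6 + 2·2 + 6·5 = 1
a_12 = 2·1 + 2·2 + 2·6 + 6·2 = 2
a_13 = 2·2 + 2·1 + 2·2 + 6·6 = 4
a_14 = 2·4 + 2·2 + 2·1 + 6·2 = 5
a_15 = 2·5 + 2·4 + 2·2 + 6·1 = 0
a_16 = 2·0 + 2·5 + 2·4 + 6·2 = 2
a_17 = 2·2 + 2·0 + 2·5 + 6·4 = 3
a_18 = 2·3 + 2·2 + 2·0 + 6·5 = 5
a_19 = 2·5 + 2·3 + 2·2 + 6·0 = 6
a_20 = 2·6 + 2·5 + 2·3 + 6·2 = 5
a_21 = 2·5 + 2·6 + 2·5 + 6·3 = 1
a_22 = 2·1 + 2·5 + 2·6 + 6·5 = 5
a_23 = 2·5 + 2·1 + 2·5 + 6·6 = 2
a_24 = 2·2 + 2·5 + 2·1 + 6·5 = 4
a_25 = 2·4 + 2·2 + 2·5 + 6·1 = 0
a_26 = 2·0 + 2·4 + 2·2 + 6·5 = 0
a_27 = 2·0 + 2·0 + 2·4 + 6·2 = 6
a_28 = 2·6 + 2·0 + 2·0 + 6·4 = 1
a_29 = 2·1 + 2·6 + 2·0 + 6·0 = 0
a_30 = 2·0 + 2·1 + 2·6 + 6·0 = 0
a_31 = 2·0 + 2·0 + 2·1 + 6·6 = 3
a_32 = 2·3 + 2·0 + 2·0 + 6·1 = 5
a_33 = 2·5 + 2·3 + 2·0 + 6·0 = 2
a_34 = 2·2 + 2·5 + 2·3 + 6·0 = 6
a_35 = 2·6 + 2·2 + 2·5 + 6·3 = 2
a_36 = 2·2 + 2·6 + 2·2 + 6·5 = 1
a_37 = 2·1 + 2·2 + 2·6 + 6·2 = 2
a_38 = 2·2 + 2·1 + 2·2 + 6·6 = 4
a_39 = 2·4 + 2·2 + 2·1 + 6·2 = 5
a_40 = 2·5 + 2·4 + 2·2 + 6·1 = 0
a_41 = 2·0 + 2·5 + 2·4 + 6·2 = 2
a_42 = 2·2 + 2·0 + 2·5 + 6·4 = 3
a_43 = 2·3 + 2·2 + 2·0 + 6·5 = 5
a_44 = 2·5 + 2·3 + 2·2 + 6·0 = 6
a_45 = 2·6 + 2·5 + 2·3 + 6·2 = 5
a_46 = 2·5 + 2·6 + 2·5 + 6·3 = 1
a_47 = 2·1 + 2·5 + 2·6 + 6·5 = 5
a_48 = 2·5 + 2·1 + 2·5 + 6·6 = 2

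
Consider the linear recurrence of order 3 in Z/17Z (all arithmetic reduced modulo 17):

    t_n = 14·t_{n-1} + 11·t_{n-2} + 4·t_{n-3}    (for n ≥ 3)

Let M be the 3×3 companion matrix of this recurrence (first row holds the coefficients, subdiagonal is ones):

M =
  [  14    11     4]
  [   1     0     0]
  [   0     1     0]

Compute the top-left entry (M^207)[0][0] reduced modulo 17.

6

(M^207)[0][0] is the top entry after applying M 207 times to the unit state (1, 0, 0). Equivalently it is h_{209} for the auxiliary sequence (h_n) obeying the same recurrence with h_2 = 1 and h_i = 0 for 0 ≤ i < 2:
h_3 = 14·1 + 11·0 + 4·0 = 14
h_4 = 14·14 + 11·1 + 4·0 = 3
h_5 = 14·3 + 11·14 + 4·1 = 13
h_6 = 14·13 + 11·3 + 4·14 = 16
h_7 = 14·16 + 11·13 + 4·3 = 5
h_8 = 14·5 + 11·16 + 4·13 = 9
Continuing the recurrence:
  h_9 = 7;  h_10 = 13;  h_11 = 6;  h_12 = 0;  h_13 = 16;  h_14 = 10
  h_15 = 10;  h_16 = 8;  h_17 = 7;  h_18 = 5;  h_19 = 9;  h_20 = 5
  h_21 = 2;  h_22 = 0;  h_23 = 8;  h_24 = 1;  h_25 = 0;  h_26 = 9
  h_27 = 11;  h_28 = 15;  h_29 = 10;  h_30 = 9;  h_31 = 7;  h_32 = 16
  h_33 = 14;  h_34 = 9;  h_35 = 4;  h_36 = 7;  h_37 = 8;  h_38 = 1
  h_39 = 11;  h_40 = 10;  h_41 = 10;  h_42 = 5;  h_43 = 16;  h_44 = 13
  h_45 = 4;  h_46 = 8;  h_47 = 4;  h_48 = 7;  h_49 = 4;  h_50 = 13
  h_51 = 16;  h_52 = 9;  h_53 = 14;  h_54 = 2;  h_55 = 14;  h_56 = 2
  h_57 = 3;  h_58 = 1;  h_59 = 4;  h_60 = 11;  h_61 = 15;  h_62 = 7
  h_63 = 1;  h_64 = 15;  h_65 = 11;  h_66 = 0;  h_67 = 11;  h_68 = 11
  h_69 = 3;  h_70 = 3;  h_71 = 0;  h_72 = 11;  h_73 = 13;  h_74 = 14
  h_75 = 9;  h_76 = 9;  h_77 = 9;  h_78 = 6;  h_79 = 15;  h_80 = 6
  h_81 = 1;  h_82 = 4;  h_83 = 6;  h_84 = 13;  h_85 = 9;  h_86 = 4
  h_87 = 3;  h_88 = 3;  h_89 = 6;  h_90 = 10;  h_91 = 14;  h_92 = 7
  h_93 = 3;  h_94 = 5;  h_95 = 12;  h_96 = 14;  h_97 = 8;  h_98 = 8
  h_99 = 1;  h_100 = 15;  h_101 = 15;  h_102 = 5;  h_103 = 6;  h_104 = 12
  h_105 = 16;  h_106 = 6;  h_107 = 2;  h_108 = 5;  h_109 = 14;  h_110 = 4
  h_111 = 9;  h_112 = 5;  h_113 = 15;  h_114 = 12;  h_115 = 13;  h_116 = 0
  h_117 = 4;  h_118 = 6;  h_119 = 9;  h_120 = 4;  h_121 = 9;  h_122 = 2
  h_123 = 7;  h_124 = 3;  h_125 = 8;  h_126 = 3;  h_127 = 6;  h_128 = 13
  h_129 = 5;  h_130 = 16;  h_131 = 8;  h_132 = 2;  h_133 = 10;  h_134 = 7
  h_135 = 12;  h_136 = 13;  h_137 = 2;  h_138 = 15;  h_139 = 12;  h_140 = 1
  h_141 = 2;  h_142 = 2;  h_143 = 3;  h_144 = 4;  h_145 = 12;  h_146 = 3
  h_147 = 3;  h_148 = 4;  h_149 = 16;  h_150 = 8;  h_151 = 15;  h_152 = 5
  h_153 = 12;  h_154 = 11;  h_155 = 0;  h_156 = 16;  h_157 = 13;  h_158 = 1
  h_159 = 0;  h_160 = 12;  h_161 = 2;  h_162 = 7;  h_163 = 15;  h_164 = 6
  h_165 = 5;  h_166 = 9;  h_167 = 1;  h_168 = 14;  h_169 = 5;  h_170 = 7
  h_171 = 5;  h_172 = 14;  h_173 = 7;  h_174 = 0;  h_175 = 14;  h_176 = 3
  h_177 = 9;  h_178 = 11;  h_179 = 10;  h_180 = 8;  h_181 = 11;  h_182 = 10
  h_183 = 4;  h_184 = 6;  h_185 = 15;  h_186 = 3;  h_187 = 10;  h_188 = 12
  h_189 = 1;  h_190 = 16;  h_191 = 11;  h_192 = 11;  h_193 = 16;  h_194 = 15
  h_195 = 5;  h_196 = 10;  h_197 = 0;  h_198 = 11;  h_199 = 7;  h_200 = 15
  h_201 = 8;  h_202 = 16;  h_203 = 15;  h_204 = 10;  h_205 = 12;  h_206 = 15
  h_207 = 8
h_208 = 14·8 + 11·15 + 4·12 = 2
h_209 = 14·2 + 11·8 + 4·15 = 6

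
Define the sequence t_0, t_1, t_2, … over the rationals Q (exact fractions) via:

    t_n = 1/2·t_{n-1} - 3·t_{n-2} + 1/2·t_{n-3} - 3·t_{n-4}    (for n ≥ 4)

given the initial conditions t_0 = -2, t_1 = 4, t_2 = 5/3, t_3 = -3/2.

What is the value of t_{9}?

-1671/128

t_4 = 1/2·-3/2 + -3·5/3 + 1/2·4 + -3·-2 = 9/4
t_5 = 1/2·9/4 + -3·-3/2 + 1/2·5/3 + -3·4 = -133/24
t_6 = 1/2·-133/24 + -3·9/4 + 1/2·-3/2 + -3·5/3 = -733/48
t_7 = 1/2·-733/48 + -3·-133/24 + 1/2·9/4 + -3·-3/2 = 1403/96
t_8 = 1/2·1403/96 + -3·-733/48 + 1/2·-133/24 + -3·9/4 = 8371/192
t_9 = 1/2·8371/192 + -3·1403/96 + 1/2·-733/48 + -3·-133/24 = -1671/128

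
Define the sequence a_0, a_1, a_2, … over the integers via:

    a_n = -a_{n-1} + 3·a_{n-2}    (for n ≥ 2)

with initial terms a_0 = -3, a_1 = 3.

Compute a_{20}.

a_2 = -1·3 + 3·-3 = -12
a_3 = -1·-12 + 3·3 = 21
a_4 = -1·21 + 3·-12 = -57
a_5 = -1·-57 + 3·21 = 120
a_6 = -1·120 + 3·-57 = -291
a_7 = -1·-291 + 3·120 = 651
a_8 = -1·651 + 3·-291 = -1524
a_9 = -1·-1524 + 3·651 = 3477
a_10 = -1·3477 + 3·-1524 = -8049
a_11 = -1·-8049 + 3·3477 = 18480
a_12 = -1·18480 + 3·-8049 = -42627
a_13 = -1·-42627 + 3·18480 = 98067
a_14 = -1·98067 + 3·-42627 = -225948
a_15 = -1·-225948 + 3·98067 = 520149
a_16 = -1·520149 + 3·-225948 = -1197993
a_17 = -1·-1197993 + 3·520149 = 2758440
a_18 = -1·2758440 + 3·-1197993 = -6352419
a_19 = -1·-6352419 + 3·2758440 = 14627739
a_20 = -1·14627739 + 3·-6352419 = -33684996

-33684996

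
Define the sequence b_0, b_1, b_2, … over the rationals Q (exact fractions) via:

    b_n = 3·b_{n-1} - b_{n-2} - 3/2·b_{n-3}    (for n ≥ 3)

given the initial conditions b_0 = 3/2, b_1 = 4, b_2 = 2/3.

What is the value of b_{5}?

b_3 = 3·2/3 + -1·4 + -3/2·3/2 = -17/4
b_4 = 3·-17/4 + -1·2/3 + -3/2·4 = -233/12
b_5 = 3·-233/12 + -1·-17/4 + -3/2·2/3 = -55

-55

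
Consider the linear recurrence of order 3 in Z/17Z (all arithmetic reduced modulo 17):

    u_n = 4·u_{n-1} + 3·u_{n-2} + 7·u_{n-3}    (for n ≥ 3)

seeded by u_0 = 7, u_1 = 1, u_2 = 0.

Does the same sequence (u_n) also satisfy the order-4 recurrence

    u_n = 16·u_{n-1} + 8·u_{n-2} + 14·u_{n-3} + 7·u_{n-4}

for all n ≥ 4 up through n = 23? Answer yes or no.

Terms u_0..u_23: 7, 1, 0, 1, 11, 13, 7, 8, 8, 3, 7, 8, 6, 12, 3, 5, 11, 12, 14, 16, 3, 5, 5, 5
n=4: candidate gives 11, actual u_4 = 11 ✓
n=5: candidate gives 4, actual u_5 = 13 ✗

no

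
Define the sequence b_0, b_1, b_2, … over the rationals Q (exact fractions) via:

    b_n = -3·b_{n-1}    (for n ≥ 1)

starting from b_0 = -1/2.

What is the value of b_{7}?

2187/2

b_1 = -3·-1/2 = 3/2
b_2 = -3·3/2 = -9/2
b_3 = -3·-9/2 = 27/2
b_4 = -3·27/2 = -81/2
b_5 = -3·-81/2 = 243/2
b_6 = -3·243/2 = -729/2
b_7 = -3·-729/2 = 2187/2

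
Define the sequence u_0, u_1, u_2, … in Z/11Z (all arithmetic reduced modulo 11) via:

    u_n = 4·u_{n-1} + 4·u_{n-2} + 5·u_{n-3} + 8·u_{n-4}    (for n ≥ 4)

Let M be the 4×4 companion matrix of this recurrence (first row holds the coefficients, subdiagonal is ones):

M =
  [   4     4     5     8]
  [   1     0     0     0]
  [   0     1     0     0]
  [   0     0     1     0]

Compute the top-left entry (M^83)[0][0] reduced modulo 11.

(M^83)[0][0] is the top entry after applying M 83 times to the unit state (1, 0, 0, 0). Equivalently it is h_{86} for the auxiliary sequence (h_n) obeying the same recurrence with h_3 = 1 and h_i = 0 for 0 ≤ i < 3:
h_4 = 4·1 + 4·0 + 5·0 + 8·0 = 4
h_5 = 4·4 + 4·1 + 5·0 + 8·0 = 9
h_6 = 4·9 + 4·4 + 5·1 + 8·0 = 2
h_7 = 4·2 + 4·9 + 5·4 + 8·1 = 6
h_8 = 4·6 + 4·2 + 5·9 + 8·4 = 10
h_9 = 4·10 + 4·6 + 5·2 + 8·9 = 3
h_10 = 4·3 + 4·10 + 5·6 + 8·2 = 10
h_11 = 4·10 + 4·3 + 5·10 + 8·6 = 7
h_12 = 4·7 + 4·10 + 5·3 + 8·10 = 9
h_13 = 4·9 + 4·7 + 5·10 + 8·3 = 6
h_14 = 4·6 + 4·9 + 5·7 + 8·10 = 10
h_15 = 4·10 + 4·6 + 5·9 + 8·7 = 0
h_16 = 4·0 + 4·10 + 5·6 + 8·9 = 10
h_17 = 4·10 + 4·0 + 5·10 + 8·6 = 6
h_18 = 4·6 + 4·10 + 5·0 + 8·10 = 1
h_19 = 4·1 + 4·6 + 5·10 + 8·0 = 1
h_20 = 4·1 + 4·1 + 5·6 + 8·10 = 8
h_21 = 4·8 + 4·1 + 5·1 + 8·6 = 1
h_22 = 4·1 + 4·8 + 5·1 + 8·1 = 5
h_23 = 4·5 + 4·1 + 5·8 + 8·1 = 6
h_24 = 4·6 + 4·5 + 5·1 + 8·8 = 3
h_25 = 4·3 + 4·6 + 5·5 + 8·1 = 3
h_26 = 4·3 + 4·3 + 5·6 + 8·5 = 6
h_27 = 4·6 + 4·3 + 5·3 + 8·6 = 0
h_28 = 4·0 + 4·6 + 5·3 + 8·3 = 8
h_29 = 4·8 + 4·0 + 5·6 + 8·3 = 9
h_30 = 4·9 + 4·8 + 5·0 + 8·6 = 6
h_31 = 4·6 + 4·9 + 5·8 + 8·0 = 1
h_32 = 4·1 + 4·6 + 5·9 + 8·8 = 5
h_33 = 4·5 + 4·1 + 5·6 + 8·9 = 5
h_34 = 4·5 + 4·5 + 5·1 + 8·6 = 5
h_35 = 4·5 + 4·5 + 5·5 + 8·1 = 7
h_36 = 4·7 + 4·5 + 5·5 + 8·5 = 3
h_37 = 4·3 + 4·7 + 5·5 + 8·5 = 6
h_38 = 4·6 + 4·3 + 5·7 + 8·5 = 1
h_39 = 4·1 + 4·6 + 5·3 + 8·7 = 0
h_40 = 4·0 + 4·1 + 5·6 + 8·3 = 3
h_41 = 4·3 + 4·0 + 5·1 + 8·6 = 10
h_42 = 4·10 + 4·3 + 5·0 + 8·1 = 5
h_43 = 4·5 + 4·10 + 5·3 + 8·0 = 9
h_44 = 4·9 + 4·5 + 5·10 + 8·3 = 9
h_45 = 4·9 + 4·9 + 5·5 + 8·10 = 1
h_46 = 4·1 + 4·9 + 5·9 + 8·5 = 4
h_47 = 4·4 + 4·1 + 5·9 + 8·9 = 5
h_48 = 4·5 + 4·4 + 5·1 + 8·9 = 3
h_49 = 4·3 + 4·5 + 5·4 + 8·1 = 5
h_50 = 4·5 + 4·3 + 5·5 + 8·4 = 1
h_51 = 4·1 + 4·5 + 5·3 + 8·5 = 2
h_52 = 4·2 + 4·1 + 5·5 + 8·3 = 6
h_53 = 4·6 + 4·2 + 5·1 + 8·5 = 0
h_54 = 4·0 + 4·6 + 5·2 + 8·1 = 9
h_55 = 4·9 + 4·0 + 5·6 + 8·2 = 5
h_56 = 4·5 + 4·9 + 5·0 + 8·6 = 5
h_57 = 4·5 + 4·5 + 5·9 + 8·0 = 8
h_58 = 4·8 + 4·5 + 5·5 + 8·9 = 6
h_59 = 4·6 + 4·8 + 5·5 + 8·5 = 0
h_60 = 4·0 + 4·6 + 5·8 + 8·5 = 5
h_61 = 4·5 + 4·0 + 5·6 + 8·8 = 4
h_62 = 4·4 + 4·5 + 5·0 + 8·6 = 7
h_63 = 4·7 + 4·4 + 5·5 + 8·0 = 3
h_64 = 4·3 + 4·7 + 5·4 + 8·5 = 1
h_65 = 4·1 + 4·3 + 5·7 + 8·4 = 6
h_66 = 4·6 + 4·1 + 5·3 + 8·7 = 0
h_67 = 4·0 + 4·6 + 5·1 + 8·3 = 9
h_68 = 4·9 + 4·0 + 5·6 + 8·1 = 8
h_69 = 4·8 + 4·9 + 5·0 + 8·6 = 6
h_70 = 4·6 + 4·8 + 5·9 + 8·0 = 2
h_71 = 4·2 + 4·6 + 5·8 + 8·9 = 1
h_72 = 4·1 + 4·2 + 5·6 + 8·8 = 7
h_73 = 4·7 + 4·1 + 5·2 + 8·6 = 2
h_74 = 4·2 + 4·7 + 5·1 + 8·2 = 2
h_75 = 4·2 + 4·2 + 5·7 + 8·1 = 4
h_76 = 4·4 + 4·2 + 5·2 + 8·7 = 2
h_77 = 4·2 + 4·4 + 5·2 + 8·2 = 6
h_78 = 4·6 + 4·2 + 5·4 + 8·2 = 2
h_79 = 4·2 + 4·6 + 5·2 + 8·4 = 8
h_80 = 4·8 + 4·2 + 5·6 + 8·2 = 9
h_81 = 4·9 + 4·8 + 5·2 + 8·6 = 5
h_82 = 4·5 + 4·9 + 5·8 + 8·2 = 2
h_83 = 4·2 + 4·5 + 5·9 + 8·8 = 5
h_84 = 4·5 + 4·2 + 5·5 + 8·9 = 4
h_85 = 4·4 + 4·5 + 5·2 + 8·5 = 9
h_86 = 4·9 + 4·4 + 5·5 + 8·2 = 5

5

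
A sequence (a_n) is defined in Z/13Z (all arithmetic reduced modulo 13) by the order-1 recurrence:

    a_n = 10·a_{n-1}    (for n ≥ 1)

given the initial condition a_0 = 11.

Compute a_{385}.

6

a_1 = 10·11 = 6
a_2 = 10·6 = 8
a_3 = 10·8 = 2
a_4 = 10·2 = 7
a_5 = 10·7 = 5
a_6 = 10·5 = 11
(a_6) = (11) = (a_0), so the sequence has period 6.
385 ≡ 1 (mod 6), hence a_385 = a_1 = 6.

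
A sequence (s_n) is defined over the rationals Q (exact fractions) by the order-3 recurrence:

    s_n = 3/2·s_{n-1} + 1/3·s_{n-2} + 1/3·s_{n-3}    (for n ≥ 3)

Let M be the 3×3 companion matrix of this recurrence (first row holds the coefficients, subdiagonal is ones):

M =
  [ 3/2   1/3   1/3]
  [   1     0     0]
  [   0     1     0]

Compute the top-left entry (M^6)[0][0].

46615/1728

(M^6)[0][0] is the top entry after applying M 6 times to the unit state (1, 0, 0). Equivalently it is h_{8} for the auxiliary sequence (h_n) obeying the same recurrence with h_2 = 1 and h_i = 0 for 0 ≤ i < 2:
h_3 = 3/2·1 + 1/3·0 + 1/3·0 = 3/2
h_4 = 3/2·3/2 + 1/3·1 + 1/3·0 = 31/12
h_5 = 3/2·31/12 + 1/3·3/2 + 1/3·1 = 113/24
h_6 = 3/2·113/24 + 1/3·31/12 + 1/3·3/2 = 1213/144
h_7 = 3/2·1213/144 + 1/3·113/24 + 1/3·31/12 = 4339/288
h_8 = 3/2·4339/288 + 1/3·1213/144 + 1/3·113/24 = 46615/1728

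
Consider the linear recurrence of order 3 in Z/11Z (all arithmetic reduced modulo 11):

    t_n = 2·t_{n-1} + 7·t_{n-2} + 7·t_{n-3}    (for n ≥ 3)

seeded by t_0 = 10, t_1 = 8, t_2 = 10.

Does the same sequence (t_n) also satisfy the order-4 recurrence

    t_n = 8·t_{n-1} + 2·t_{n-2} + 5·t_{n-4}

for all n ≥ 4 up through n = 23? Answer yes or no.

Terms t_0..t_23: 10, 8, 10, 3, 0, 3, 5, 9, 8, 4, 6, 8, 9, 6, 10, 4, 10, 8, 4, 2, 0, 9, 10, 6
n=4: candidate gives 6, actual t_4 = 0 ✗

no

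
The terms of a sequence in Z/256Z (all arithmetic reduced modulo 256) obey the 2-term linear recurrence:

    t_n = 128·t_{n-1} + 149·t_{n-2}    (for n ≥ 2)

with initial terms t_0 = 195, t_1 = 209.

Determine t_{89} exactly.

97

t_2 = 128·209 + 149·195 = 255
t_3 = 128·255 + 149·209 = 37
t_4 = 128·37 + 149·255 = 235
t_5 = 128·235 + 149·37 = 9
t_6 = 128·9 + 149·235 = 71
t_7 = 128·71 + 149·9 = 189
t_8 = 128·189 + 149·71 = 211
t_9 = 128·211 + 149·189 = 129
t_10 = 128·129 + 149·211 = 79
t_11 = 128·79 + 149·129 = 149
t_12 = 128·149 + 149·79 = 123
t_13 = 128·123 + 149·149 = 57
t_14 = 128·57 + 149·123 = 23
t_15 = 128·23 + 149·57 = 173
t_16 = 128·173 + 149·23 = 227
t_17 = 128·227 + 149·173 = 49
t_18 = 128·49 + 149·227 = 159
t_19 = 128·159 + 149·49 = 5
t_20 = 128·5 + 149·159 = 11
t_21 = 128·11 + 149·5 = 105
t_22 = 128·105 + 149·11 = 231
t_23 = 128·231 + 149·105 = 157
t_24 = 128·157 + 149·231 = 243
t_25 = 128·243 + 149·157 = 225
t_26 = 128·225 + 149·243 = 239
t_27 = 128·239 + 149·225 = 117
t_28 = 128·117 + 149·239 = 155
t_29 = 128·155 + 149·117 = 153
t_30 = 128·153 + 149·155 = 183
t_31 = 128·183 + 149·153 = 141
t_32 = 128·141 + 149·183 = 3
t_33 = 128·3 + 149·141 = 145
t_34 = 128·145 + 149·3 = 63
t_35 = 128·63 + 149·145 = 229
t_36 = 128·229 + 149·63 = 43
t_37 = 128·43 + 149·229 = 201
t_38 = 128·201 + 149·43 = 135
t_39 = 128·135 + 149·201 = 125
t_40 = 128·125 + 149·135 = 19
t_41 = 128·19 + 149·125 = 65
t_42 = 128·65 + 149·19 = 143
t_43 = 128·143 + 149·65 = 85
t_44 = 128·85 + 149·143 = 187
t_45 = 128·187 + 149·85 = 249
t_46 = 128·249 + 149·187 = 87
t_47 = 128·87 + 149·249 = 109
t_48 = 128·109 + 149·87 = 35
t_49 = 128·35 + 149·109 = 241
t_50 = 128·241 + 149·35 = 223
t_51 = 128·223 + 149·241 = 197
t_52 = 128·197 + 149·223 = 75
t_53 = 128·75 + 149·197 = 41
t_54 = 128·41 + 149·75 = 39
t_55 = 128·39 + 149·41 = 93
t_56 = 128·93 + 149·39 = 51
t_57 = 128·51 + 149·93 = 161
t_58 = 128·161 + 149·51 = 47
t_59 = 128·47 + 149·161 = 53
t_60 = 128·53 + 149·47 = 219
t_61 = 128·219 + 149·53 = 89
t_62 = 128·89 + 149·219 = 247
t_63 = 128·247 + 149·89 = 77
t_64 = 128·77 + 149·247 = 67
t_65 = 128·67 + 149·77 = 81
t_66 = 128·81 + 149·67 = 127
t_67 = 128·127 + 149·81 = 165
t_68 = 128·165 + 149·127 = 107
t_69 = 128·107 + 149·165 = 137
t_70 = 128·137 + 149·107 = 199
t_71 = 128·199 + 149·137 = 61
t_72 = 128·61 + 149·199 = 83
t_73 = 128·83 + 149·61 = 1
t_74 = 128·1 + 149·83 = 207
t_75 = 128·207 + 149·1 = 21
t_76 = 128·21 + 149·207 = 251
t_77 = 128·251 + 149·21 = 185
t_78 = 128·185 + 149·251 = 151
t_79 = 128·151 + 149·185 = 45
t_80 = 128·45 + 149·151 = 99
t_81 = 128·99 + 149·45 = 177
t_82 = 128·177 + 149·99 = 31
t_83 = 128·31 + 149·177 = 133
t_84 = 128·133 + 149·31 = 139
t_85 = 128·139 + 149·133 = 233
t_86 = 128·233 + 149·139 = 103
t_87 = 128·103 + 149·233 = 29
t_88 = 128·29 + 149·103 = 115
t_89 = 128·115 + 149·29 = 97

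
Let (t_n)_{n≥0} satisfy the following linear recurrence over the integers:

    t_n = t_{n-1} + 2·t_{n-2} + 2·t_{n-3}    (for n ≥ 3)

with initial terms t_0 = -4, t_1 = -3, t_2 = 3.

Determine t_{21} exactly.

t_3 = 1·3 + 2·-3 + 2·-4 = -11
t_4 = 1·-11 + 2·3 + 2·-3 = -11
t_5 = 1·-11 + 2·-11 + 2·3 = -27
t_6 = 1·-27 + 2·-11 + 2·-11 = -71
t_7 = 1·-71 + 2·-27 + 2·-11 = -147
t_8 = 1·-147 + 2·-71 + 2·-27 = -343
t_9 = 1·-343 + 2·-147 + 2·-71 = -779
t_10 = 1·-779 + 2·-343 + 2·-147 = -1759
t_11 = 1·-1759 + 2·-779 + 2·-343 = -4003
t_12 = 1·-4003 + 2·-1759 + 2·-779 = -9079
t_13 = 1·-9079 + 2·-4003 + 2·-1759 = -20603
t_14 = 1·-20603 + 2·-9079 + 2·-4003 = -46767
t_15 = 1·-46767 + 2·-20603 + 2·-9079 = -106131
t_16 = 1·-106131 + 2·-46767 + 2·-20603 = -240871
t_17 = 1·-240871 + 2·-106131 + 2·-46767 = -546667
t_18 = 1·-546667 + 2·-240871 + 2·-106131 = -1240671
t_19 = 1·-1240671 + 2·-546667 + 2·-240871 = -2815747
t_20 = 1·-2815747 + 2·-1240671 + 2·-546667 = -6390423
t_21 = 1·-6390423 + 2·-2815747 + 2·-1240671 = -14503259

-14503259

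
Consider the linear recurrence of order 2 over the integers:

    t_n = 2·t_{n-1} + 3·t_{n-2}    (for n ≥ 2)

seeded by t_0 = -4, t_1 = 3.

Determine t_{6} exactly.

-186

t_2 = 2·3 + 3·-4 = -6
t_3 = 2·-6 + 3·3 = -3
t_4 = 2·-3 + 3·-6 = -24
t_5 = 2·-24 + 3·-3 = -57
t_6 = 2·-57 + 3·-24 = -186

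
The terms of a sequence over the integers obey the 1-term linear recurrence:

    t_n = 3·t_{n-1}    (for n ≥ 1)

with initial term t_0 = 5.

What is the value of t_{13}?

7971615

t_1 = 3·5 = 15
t_2 = 3·15 = 45
t_3 = 3·45 = 135
t_4 = 3·135 = 405
t_5 = 3·405 = 1215
t_6 = 3·1215 = 3645
t_7 = 3·3645 = 10935
t_8 = 3·10935 = 32805
t_9 = 3·32805 = 98415
t_10 = 3·98415 = 295245
t_11 = 3·295245 = 885735
t_12 = 3·885735 = 2657205
t_13 = 3·2657205 = 7971615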